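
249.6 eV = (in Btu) 3.79e-20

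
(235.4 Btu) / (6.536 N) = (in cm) 3.8e+06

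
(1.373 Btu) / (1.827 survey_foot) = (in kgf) 265.3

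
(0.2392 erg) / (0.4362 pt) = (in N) 0.0001554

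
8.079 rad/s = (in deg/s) 462.9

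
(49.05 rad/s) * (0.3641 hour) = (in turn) 1.023e+04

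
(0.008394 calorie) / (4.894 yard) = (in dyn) 784.8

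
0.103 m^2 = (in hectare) 1.03e-05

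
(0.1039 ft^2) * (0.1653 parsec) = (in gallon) 1.301e+16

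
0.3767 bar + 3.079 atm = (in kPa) 349.6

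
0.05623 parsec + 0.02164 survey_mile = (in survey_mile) 1.078e+12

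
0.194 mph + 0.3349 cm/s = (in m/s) 0.09007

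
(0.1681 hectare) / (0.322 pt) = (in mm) 1.48e+10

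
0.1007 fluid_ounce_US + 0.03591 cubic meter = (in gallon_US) 9.487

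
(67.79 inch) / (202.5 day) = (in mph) 2.201e-07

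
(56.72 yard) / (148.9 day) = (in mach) 1.184e-08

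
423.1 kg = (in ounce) 1.492e+04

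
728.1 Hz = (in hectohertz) 7.281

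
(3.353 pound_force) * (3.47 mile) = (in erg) 8.329e+11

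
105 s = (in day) 0.001215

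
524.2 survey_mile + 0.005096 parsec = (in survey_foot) 5.159e+14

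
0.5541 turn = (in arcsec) 7.181e+05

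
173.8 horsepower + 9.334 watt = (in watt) 1.296e+05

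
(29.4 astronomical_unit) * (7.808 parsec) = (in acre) 2.618e+26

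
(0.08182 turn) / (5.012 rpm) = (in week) 1.62e-06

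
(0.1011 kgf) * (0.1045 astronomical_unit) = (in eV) 9.674e+28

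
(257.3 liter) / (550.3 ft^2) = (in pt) 14.27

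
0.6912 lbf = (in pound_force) 0.6912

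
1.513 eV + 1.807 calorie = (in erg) 7.56e+07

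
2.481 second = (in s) 2.481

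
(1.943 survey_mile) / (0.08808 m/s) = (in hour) 9.861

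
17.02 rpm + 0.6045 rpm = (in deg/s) 105.7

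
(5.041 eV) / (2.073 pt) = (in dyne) 1.104e-10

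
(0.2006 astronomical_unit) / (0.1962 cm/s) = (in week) 2.529e+07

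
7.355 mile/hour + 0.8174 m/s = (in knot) 7.98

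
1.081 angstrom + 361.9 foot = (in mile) 0.06854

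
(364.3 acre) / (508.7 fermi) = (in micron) 2.898e+24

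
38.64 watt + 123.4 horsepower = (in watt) 9.206e+04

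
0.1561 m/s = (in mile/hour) 0.3492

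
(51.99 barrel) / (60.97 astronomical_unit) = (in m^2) 9.062e-13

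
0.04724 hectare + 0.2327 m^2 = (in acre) 0.1168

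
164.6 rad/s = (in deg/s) 9431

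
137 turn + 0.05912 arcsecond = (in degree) 4.932e+04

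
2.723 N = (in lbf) 0.6122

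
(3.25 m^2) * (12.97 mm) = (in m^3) 0.04215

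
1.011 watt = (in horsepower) 0.001356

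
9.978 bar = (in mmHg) 7484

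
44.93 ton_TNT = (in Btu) 1.782e+08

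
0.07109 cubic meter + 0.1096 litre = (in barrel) 0.4478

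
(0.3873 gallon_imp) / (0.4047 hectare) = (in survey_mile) 2.703e-10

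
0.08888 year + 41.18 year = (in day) 1.506e+04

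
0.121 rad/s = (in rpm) 1.155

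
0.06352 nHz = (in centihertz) 6.352e-09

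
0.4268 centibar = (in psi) 0.0619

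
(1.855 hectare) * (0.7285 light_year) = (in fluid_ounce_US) 4.323e+24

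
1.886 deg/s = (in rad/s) 0.03292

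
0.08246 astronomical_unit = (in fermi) 1.234e+25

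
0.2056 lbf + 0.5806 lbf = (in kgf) 0.3566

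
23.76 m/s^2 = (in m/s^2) 23.76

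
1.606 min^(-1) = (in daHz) 0.002677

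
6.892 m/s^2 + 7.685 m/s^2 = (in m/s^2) 14.58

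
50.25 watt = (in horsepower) 0.06739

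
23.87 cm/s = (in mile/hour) 0.534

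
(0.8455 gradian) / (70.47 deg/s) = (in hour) 3e-06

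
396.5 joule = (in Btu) 0.3758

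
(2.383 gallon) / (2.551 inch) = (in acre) 3.44e-05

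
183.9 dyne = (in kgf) 0.0001875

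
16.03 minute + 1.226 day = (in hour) 29.69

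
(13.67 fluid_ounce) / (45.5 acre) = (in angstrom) 21.96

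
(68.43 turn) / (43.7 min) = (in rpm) 1.566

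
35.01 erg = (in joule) 3.501e-06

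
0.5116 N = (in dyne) 5.116e+04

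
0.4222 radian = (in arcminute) 1451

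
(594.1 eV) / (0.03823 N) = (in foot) 8.169e-15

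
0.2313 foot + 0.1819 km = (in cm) 1.82e+04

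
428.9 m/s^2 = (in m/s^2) 428.9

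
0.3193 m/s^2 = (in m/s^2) 0.3193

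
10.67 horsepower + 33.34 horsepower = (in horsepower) 44.01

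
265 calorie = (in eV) 6.92e+21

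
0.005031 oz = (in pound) 0.0003144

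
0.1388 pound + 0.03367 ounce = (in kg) 0.06391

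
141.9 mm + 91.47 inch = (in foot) 8.088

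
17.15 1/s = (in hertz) 17.15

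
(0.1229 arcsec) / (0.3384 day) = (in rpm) 1.946e-10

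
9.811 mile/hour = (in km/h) 15.79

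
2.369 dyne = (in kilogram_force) 2.416e-06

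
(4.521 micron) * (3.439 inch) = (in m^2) 3.949e-07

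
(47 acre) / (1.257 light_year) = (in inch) 6.297e-10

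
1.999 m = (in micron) 1.999e+06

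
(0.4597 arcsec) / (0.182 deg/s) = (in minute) 1.169e-05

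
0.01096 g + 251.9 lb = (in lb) 251.9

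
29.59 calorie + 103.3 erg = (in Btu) 0.1173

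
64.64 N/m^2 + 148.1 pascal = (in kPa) 0.2127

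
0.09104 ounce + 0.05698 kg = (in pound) 0.1313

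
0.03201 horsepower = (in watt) 23.87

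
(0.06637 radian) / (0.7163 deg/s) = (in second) 5.309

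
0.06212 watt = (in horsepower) 8.33e-05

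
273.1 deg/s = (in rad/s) 4.766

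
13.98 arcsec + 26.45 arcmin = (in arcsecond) 1601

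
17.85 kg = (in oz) 629.6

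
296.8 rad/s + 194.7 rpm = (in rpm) 3029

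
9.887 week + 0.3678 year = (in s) 1.758e+07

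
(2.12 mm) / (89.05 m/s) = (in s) 2.381e-05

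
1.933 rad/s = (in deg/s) 110.8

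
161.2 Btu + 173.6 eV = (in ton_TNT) 4.065e-05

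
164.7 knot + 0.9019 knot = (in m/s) 85.19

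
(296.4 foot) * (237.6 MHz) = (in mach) 6.304e+07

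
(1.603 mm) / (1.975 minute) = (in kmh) 4.87e-05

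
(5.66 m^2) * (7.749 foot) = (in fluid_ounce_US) 4.52e+05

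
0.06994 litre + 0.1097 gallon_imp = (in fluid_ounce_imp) 20.01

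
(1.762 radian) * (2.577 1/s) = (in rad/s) 4.541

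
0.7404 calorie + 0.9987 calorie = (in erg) 7.276e+07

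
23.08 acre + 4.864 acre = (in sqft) 1.217e+06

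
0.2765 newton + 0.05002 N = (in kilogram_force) 0.0333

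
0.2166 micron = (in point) 0.000614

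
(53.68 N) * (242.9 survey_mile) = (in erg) 2.098e+14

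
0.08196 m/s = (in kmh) 0.2951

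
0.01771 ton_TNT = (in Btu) 7.023e+04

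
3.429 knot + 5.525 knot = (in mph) 10.3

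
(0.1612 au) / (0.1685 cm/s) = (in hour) 3.975e+09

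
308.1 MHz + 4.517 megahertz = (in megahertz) 312.6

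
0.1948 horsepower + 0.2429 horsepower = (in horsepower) 0.4377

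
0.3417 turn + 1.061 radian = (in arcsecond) 6.617e+05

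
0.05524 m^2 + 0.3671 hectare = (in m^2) 3671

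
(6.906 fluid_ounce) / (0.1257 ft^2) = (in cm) 1.749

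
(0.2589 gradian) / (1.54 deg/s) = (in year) 4.798e-09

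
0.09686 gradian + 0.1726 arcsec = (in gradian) 0.09691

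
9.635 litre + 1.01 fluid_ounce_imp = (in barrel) 0.06078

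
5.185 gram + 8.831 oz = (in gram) 255.5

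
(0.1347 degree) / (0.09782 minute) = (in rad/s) 0.0004006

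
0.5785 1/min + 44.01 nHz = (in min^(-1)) 0.5785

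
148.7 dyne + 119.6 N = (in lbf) 26.89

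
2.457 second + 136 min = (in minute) 136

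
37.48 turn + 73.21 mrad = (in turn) 37.49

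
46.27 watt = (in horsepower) 0.06205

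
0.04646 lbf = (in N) 0.2067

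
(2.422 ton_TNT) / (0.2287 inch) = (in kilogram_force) 1.779e+11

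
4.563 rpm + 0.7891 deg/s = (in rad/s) 0.4916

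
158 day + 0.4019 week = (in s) 1.389e+07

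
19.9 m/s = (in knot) 38.68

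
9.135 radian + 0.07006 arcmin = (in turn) 1.454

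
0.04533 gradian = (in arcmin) 2.448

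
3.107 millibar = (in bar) 0.003107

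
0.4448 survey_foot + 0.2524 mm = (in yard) 0.1485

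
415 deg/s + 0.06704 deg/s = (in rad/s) 7.244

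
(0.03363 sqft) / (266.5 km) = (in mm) 1.172e-05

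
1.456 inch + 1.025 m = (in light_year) 1.123e-16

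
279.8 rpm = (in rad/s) 29.3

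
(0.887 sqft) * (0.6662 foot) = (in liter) 16.73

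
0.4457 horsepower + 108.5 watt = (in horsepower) 0.5912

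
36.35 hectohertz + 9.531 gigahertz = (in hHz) 9.531e+07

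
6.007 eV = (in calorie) 2.3e-19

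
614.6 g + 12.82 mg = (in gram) 614.6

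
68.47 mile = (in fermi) 1.102e+20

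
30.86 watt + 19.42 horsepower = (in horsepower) 19.46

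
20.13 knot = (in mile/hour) 23.17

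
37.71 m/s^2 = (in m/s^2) 37.71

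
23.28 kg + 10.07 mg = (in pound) 51.32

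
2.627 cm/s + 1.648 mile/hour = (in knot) 1.483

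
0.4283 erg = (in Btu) 4.06e-11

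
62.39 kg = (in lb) 137.5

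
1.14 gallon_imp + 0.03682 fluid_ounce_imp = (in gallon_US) 1.369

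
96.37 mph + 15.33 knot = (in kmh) 183.5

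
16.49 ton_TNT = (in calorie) 1.649e+10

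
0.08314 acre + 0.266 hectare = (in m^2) 2996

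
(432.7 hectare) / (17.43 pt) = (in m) 7.037e+08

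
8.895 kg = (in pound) 19.61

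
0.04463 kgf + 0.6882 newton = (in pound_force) 0.2531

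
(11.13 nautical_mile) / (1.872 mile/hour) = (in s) 2.463e+04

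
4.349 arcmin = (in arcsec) 260.9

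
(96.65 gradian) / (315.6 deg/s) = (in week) 4.557e-07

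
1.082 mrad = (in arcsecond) 223.2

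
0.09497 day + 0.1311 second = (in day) 0.09497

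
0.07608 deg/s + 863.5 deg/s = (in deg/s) 863.6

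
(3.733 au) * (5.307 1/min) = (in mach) 1.451e+08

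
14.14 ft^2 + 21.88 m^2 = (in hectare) 0.002319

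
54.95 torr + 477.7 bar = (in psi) 6930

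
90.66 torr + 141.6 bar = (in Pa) 1.417e+07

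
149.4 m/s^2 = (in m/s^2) 149.4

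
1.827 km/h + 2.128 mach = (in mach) 2.129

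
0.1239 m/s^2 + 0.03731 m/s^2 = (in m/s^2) 0.1612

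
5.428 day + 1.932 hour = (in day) 5.509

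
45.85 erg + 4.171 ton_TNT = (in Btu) 1.654e+07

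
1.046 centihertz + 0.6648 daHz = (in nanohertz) 6.658e+09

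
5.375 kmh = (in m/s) 1.493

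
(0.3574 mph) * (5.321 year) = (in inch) 1.056e+09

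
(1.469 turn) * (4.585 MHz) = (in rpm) 4.041e+08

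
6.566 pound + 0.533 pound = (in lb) 7.099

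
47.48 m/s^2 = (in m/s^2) 47.48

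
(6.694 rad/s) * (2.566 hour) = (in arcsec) 1.275e+10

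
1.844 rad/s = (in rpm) 17.61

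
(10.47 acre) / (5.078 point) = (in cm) 2.365e+09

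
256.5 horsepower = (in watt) 1.913e+05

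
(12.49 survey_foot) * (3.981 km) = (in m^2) 1.516e+04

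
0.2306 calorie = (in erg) 9.648e+06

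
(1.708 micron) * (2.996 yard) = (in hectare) 4.679e-10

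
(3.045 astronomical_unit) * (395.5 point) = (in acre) 1.571e+07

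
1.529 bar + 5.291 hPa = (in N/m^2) 1.534e+05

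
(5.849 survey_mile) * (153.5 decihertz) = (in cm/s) 1.445e+07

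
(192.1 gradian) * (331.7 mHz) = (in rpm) 9.558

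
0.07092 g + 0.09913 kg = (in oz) 3.499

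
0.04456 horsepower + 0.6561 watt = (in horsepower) 0.04544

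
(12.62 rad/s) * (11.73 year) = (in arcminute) 1.605e+13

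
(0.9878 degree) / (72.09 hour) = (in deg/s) 3.806e-06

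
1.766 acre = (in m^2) 7147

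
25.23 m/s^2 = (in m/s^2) 25.23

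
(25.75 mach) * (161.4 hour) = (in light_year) 5.385e-07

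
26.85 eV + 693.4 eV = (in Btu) 1.094e-19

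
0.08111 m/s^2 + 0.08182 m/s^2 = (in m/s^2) 0.1629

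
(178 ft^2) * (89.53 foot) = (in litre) 4.513e+05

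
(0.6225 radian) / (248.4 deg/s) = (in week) 2.374e-07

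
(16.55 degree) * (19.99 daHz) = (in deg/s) 3308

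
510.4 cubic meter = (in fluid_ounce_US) 1.726e+07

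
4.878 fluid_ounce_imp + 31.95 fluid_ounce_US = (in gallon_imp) 0.2383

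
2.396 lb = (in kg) 1.087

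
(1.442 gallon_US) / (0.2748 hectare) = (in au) 1.328e-17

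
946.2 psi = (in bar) 65.24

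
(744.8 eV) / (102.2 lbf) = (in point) 7.441e-16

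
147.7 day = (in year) 0.4047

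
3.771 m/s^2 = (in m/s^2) 3.771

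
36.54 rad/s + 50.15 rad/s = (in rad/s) 86.69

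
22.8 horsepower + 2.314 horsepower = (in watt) 1.873e+04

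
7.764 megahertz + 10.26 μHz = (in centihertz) 7.764e+08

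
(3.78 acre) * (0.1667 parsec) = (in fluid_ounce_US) 2.661e+24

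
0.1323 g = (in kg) 0.0001323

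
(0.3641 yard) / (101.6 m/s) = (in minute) 5.461e-05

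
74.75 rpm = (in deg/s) 448.5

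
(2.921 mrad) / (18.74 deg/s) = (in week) 1.477e-08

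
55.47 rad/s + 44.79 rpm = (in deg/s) 3447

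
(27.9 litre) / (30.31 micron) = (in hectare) 0.09205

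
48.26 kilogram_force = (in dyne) 4.733e+07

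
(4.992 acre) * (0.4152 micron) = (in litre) 8.388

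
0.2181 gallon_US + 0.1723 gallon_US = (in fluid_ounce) 49.97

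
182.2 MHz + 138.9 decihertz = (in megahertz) 182.2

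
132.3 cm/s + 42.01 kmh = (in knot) 25.26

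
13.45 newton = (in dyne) 1.345e+06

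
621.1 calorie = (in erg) 2.599e+10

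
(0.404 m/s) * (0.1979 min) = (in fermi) 4.797e+15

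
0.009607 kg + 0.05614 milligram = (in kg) 0.009607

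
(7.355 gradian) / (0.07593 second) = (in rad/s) 1.522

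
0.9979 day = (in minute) 1437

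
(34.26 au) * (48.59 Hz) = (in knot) 4.841e+14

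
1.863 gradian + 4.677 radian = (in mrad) 4706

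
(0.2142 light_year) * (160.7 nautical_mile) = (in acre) 1.49e+17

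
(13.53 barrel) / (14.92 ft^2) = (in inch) 61.1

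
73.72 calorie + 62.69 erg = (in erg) 3.084e+09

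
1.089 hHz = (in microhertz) 1.089e+08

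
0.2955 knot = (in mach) 0.0004465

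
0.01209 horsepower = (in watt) 9.016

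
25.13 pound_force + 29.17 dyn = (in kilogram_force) 11.4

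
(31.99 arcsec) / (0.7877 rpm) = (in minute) 3.134e-05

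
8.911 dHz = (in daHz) 0.08911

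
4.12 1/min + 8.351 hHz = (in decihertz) 8352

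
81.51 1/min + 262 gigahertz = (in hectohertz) 2.62e+09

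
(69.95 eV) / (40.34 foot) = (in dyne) 9.115e-14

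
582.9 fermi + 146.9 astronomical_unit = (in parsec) 0.0007122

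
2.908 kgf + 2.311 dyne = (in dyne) 2.852e+06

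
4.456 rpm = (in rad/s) 0.4666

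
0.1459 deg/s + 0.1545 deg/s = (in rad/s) 0.005243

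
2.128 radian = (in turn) 0.3387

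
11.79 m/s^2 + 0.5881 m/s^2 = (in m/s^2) 12.38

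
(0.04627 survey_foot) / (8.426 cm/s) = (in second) 0.1674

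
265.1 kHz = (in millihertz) 2.651e+08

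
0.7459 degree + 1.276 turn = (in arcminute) 2.761e+04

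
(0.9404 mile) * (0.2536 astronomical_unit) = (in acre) 1.419e+10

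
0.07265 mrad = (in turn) 1.156e-05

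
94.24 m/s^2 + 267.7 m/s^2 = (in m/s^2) 361.9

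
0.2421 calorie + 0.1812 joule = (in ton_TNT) 2.854e-10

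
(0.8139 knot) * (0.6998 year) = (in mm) 9.24e+09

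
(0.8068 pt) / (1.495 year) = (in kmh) 2.173e-11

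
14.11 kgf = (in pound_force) 31.11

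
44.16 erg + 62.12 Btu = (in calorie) 1.566e+04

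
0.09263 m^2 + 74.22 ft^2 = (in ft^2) 75.22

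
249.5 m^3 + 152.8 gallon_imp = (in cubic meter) 250.2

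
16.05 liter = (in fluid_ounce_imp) 564.9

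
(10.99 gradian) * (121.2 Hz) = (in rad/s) 20.92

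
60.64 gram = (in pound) 0.1337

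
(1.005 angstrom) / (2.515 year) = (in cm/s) 1.267e-16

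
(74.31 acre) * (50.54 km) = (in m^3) 1.52e+10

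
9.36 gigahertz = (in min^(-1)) 5.616e+11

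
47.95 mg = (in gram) 0.04795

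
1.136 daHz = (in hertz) 11.36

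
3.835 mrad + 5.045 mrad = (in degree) 0.5088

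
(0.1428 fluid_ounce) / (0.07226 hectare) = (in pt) 1.657e-05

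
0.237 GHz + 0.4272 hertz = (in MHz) 237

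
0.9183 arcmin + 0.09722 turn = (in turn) 0.09726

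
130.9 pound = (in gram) 5.938e+04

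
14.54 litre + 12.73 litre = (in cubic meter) 0.02727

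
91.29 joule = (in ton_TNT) 2.182e-08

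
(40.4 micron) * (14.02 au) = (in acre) 2.094e+04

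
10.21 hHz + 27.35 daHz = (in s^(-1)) 1294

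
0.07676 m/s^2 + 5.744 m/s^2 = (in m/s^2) 5.821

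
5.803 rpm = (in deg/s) 34.82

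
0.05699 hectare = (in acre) 0.1408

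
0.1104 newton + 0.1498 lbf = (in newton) 0.7767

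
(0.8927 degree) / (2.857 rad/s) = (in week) 9.017e-09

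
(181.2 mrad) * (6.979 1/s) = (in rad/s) 1.265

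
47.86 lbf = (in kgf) 21.71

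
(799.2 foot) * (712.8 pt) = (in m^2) 61.25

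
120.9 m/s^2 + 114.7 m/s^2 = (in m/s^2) 235.6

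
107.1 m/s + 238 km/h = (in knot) 336.7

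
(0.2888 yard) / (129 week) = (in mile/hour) 7.572e-09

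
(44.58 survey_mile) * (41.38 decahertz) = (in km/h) 1.069e+08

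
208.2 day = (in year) 0.5704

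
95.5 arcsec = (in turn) 7.369e-05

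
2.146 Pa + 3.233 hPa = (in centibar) 0.3254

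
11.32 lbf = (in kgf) 5.135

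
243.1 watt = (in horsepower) 0.326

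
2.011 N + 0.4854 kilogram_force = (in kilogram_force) 0.6905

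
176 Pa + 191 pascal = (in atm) 0.003622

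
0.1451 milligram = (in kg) 1.451e-07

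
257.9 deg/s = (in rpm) 42.98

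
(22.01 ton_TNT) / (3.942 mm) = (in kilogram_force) 2.382e+12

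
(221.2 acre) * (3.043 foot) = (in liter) 8.303e+08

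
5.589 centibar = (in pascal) 5589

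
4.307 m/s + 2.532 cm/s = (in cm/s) 433.2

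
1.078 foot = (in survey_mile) 0.0002042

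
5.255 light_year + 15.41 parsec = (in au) 3.511e+06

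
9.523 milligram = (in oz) 0.0003359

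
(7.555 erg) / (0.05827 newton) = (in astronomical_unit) 8.667e-17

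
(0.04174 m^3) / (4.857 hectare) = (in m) 8.594e-07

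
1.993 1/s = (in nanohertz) 1.993e+09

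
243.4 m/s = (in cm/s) 2.434e+04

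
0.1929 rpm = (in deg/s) 1.157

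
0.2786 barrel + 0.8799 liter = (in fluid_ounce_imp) 1590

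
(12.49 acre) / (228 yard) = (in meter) 242.4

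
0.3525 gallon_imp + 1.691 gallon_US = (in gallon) 2.114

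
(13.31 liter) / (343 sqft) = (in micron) 417.7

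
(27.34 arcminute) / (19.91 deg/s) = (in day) 2.649e-07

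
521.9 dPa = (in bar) 0.0005219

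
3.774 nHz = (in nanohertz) 3.774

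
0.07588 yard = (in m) 0.06938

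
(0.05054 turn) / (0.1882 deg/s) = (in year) 3.066e-06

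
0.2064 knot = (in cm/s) 10.62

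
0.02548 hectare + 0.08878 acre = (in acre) 0.1517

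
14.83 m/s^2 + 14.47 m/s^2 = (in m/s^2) 29.3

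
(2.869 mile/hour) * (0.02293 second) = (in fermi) 2.941e+13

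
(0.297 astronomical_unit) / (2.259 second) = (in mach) 5.776e+07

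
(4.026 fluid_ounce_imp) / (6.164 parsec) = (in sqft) 6.474e-21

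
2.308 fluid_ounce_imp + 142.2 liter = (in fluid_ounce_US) 4811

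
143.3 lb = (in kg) 65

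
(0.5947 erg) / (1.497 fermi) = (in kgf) 4.051e+06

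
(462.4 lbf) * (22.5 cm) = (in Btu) 0.4386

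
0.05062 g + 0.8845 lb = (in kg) 0.4013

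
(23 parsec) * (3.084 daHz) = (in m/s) 2.189e+19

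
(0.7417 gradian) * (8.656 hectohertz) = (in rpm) 96.3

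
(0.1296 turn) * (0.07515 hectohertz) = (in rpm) 58.44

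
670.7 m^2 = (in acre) 0.1657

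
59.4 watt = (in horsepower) 0.07966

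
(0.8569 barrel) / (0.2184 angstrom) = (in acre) 1.541e+06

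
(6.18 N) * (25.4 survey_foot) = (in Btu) 0.04535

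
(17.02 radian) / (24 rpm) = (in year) 2.147e-07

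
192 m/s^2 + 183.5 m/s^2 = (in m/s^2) 375.5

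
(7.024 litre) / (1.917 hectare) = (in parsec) 1.187e-23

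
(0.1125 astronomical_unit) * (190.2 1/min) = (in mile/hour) 1.193e+11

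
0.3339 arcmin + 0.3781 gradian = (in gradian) 0.3843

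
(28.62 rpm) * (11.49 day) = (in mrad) 2.975e+09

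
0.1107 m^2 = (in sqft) 1.192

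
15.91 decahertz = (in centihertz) 1.591e+04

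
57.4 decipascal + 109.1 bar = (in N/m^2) 1.091e+07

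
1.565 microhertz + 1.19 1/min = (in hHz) 0.0001983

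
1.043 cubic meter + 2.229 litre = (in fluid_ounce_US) 3.534e+04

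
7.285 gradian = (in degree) 6.557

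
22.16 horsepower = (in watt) 1.652e+04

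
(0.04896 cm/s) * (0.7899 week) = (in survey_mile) 0.1453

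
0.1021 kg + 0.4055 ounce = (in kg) 0.1136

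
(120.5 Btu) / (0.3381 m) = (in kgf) 3.834e+04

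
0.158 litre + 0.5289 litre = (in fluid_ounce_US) 23.23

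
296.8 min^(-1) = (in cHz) 494.7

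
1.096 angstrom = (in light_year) 1.158e-26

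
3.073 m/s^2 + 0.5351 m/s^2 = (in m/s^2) 3.608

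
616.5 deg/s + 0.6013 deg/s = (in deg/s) 617.1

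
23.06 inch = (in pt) 1660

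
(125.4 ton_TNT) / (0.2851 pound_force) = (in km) 4.137e+08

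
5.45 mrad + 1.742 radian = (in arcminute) 6007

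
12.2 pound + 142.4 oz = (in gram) 9571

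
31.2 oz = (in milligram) 8.845e+05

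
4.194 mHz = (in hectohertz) 4.194e-05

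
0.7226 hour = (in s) 2601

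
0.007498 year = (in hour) 65.68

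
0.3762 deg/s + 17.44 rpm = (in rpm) 17.5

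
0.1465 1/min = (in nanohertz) 2.442e+06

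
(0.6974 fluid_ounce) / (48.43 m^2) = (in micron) 0.4259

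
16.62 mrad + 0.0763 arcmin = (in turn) 0.002649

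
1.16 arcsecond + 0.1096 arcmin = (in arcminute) 0.1289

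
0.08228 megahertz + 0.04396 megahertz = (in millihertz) 1.262e+08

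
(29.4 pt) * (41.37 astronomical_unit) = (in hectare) 6.419e+06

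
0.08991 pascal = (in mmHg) 0.0006744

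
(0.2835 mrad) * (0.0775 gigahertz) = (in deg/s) 1.259e+06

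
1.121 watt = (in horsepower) 0.001503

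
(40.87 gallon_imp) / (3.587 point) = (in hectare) 0.01468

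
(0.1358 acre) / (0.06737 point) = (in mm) 2.312e+10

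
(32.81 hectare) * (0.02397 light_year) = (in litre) 7.44e+22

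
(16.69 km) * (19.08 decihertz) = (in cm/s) 3.184e+06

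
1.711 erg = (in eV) 1.068e+12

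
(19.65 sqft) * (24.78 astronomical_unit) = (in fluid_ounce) 2.288e+17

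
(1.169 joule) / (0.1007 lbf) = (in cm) 261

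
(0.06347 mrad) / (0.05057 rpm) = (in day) 1.387e-07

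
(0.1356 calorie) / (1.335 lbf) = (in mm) 95.54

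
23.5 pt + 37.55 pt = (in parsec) 6.98e-19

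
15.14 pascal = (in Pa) 15.14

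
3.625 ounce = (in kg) 0.1028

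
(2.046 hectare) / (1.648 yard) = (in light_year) 1.435e-12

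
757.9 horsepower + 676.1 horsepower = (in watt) 1.069e+06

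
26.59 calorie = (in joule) 111.3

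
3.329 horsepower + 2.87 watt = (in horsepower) 3.333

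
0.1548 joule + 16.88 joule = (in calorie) 4.071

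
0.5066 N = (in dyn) 5.066e+04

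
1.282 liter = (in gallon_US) 0.3387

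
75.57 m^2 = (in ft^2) 813.4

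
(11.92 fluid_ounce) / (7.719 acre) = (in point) 3.199e-05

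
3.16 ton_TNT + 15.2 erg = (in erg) 1.322e+17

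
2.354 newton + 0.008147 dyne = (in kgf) 0.24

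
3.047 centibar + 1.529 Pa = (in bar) 0.03049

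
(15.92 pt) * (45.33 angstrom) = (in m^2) 2.546e-11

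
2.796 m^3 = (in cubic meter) 2.796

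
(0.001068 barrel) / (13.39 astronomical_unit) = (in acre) 2.095e-20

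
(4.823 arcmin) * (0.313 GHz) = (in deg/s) 2.516e+07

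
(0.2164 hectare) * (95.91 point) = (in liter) 7.322e+04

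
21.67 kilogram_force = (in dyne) 2.125e+07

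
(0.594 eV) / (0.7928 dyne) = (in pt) 3.403e-11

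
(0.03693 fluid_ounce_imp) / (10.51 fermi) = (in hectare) 9984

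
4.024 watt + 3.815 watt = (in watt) 7.839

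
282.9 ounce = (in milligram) 8.02e+06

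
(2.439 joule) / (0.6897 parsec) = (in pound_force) 2.576e-17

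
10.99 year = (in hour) 9.627e+04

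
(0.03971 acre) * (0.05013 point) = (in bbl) 0.01788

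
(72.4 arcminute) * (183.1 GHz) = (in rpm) 3.682e+10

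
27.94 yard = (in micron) 2.555e+07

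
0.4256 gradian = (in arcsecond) 1379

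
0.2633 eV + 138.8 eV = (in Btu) 2.112e-20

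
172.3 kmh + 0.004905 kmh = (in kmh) 172.3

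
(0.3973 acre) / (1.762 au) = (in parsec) 1.977e-25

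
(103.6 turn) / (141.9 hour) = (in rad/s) 0.001274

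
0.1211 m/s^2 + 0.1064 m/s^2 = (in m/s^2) 0.2275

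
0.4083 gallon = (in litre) 1.546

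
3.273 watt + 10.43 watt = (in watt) 13.7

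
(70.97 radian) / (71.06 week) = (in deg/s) 9.462e-05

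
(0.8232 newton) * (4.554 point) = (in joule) 0.001323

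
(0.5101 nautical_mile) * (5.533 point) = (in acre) 0.0004557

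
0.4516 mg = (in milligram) 0.4516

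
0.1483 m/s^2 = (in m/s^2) 0.1483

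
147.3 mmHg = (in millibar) 196.4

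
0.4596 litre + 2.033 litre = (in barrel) 0.01568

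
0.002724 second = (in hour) 7.567e-07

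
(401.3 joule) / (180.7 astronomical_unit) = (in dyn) 1.485e-06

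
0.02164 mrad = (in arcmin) 0.07439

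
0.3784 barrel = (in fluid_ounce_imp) 2117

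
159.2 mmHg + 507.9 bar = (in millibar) 5.081e+05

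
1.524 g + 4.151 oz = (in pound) 0.2628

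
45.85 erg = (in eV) 2.862e+13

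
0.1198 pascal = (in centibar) 0.0001198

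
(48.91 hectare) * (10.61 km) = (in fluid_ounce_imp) 1.826e+14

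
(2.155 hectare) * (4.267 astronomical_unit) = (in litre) 1.376e+19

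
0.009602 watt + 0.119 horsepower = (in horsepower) 0.119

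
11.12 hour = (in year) 0.001269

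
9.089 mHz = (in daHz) 0.0009089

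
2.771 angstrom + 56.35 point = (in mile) 1.235e-05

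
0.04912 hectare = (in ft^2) 5287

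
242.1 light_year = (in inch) 9.017e+19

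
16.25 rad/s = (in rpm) 155.2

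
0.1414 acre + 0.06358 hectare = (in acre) 0.2985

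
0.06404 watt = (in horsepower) 8.588e-05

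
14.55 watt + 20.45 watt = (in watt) 35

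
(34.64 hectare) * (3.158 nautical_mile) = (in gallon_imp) 4.456e+11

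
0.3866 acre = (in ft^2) 1.684e+04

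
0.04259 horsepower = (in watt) 31.76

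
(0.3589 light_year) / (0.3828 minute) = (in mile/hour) 3.307e+14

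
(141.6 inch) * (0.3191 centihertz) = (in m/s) 0.01148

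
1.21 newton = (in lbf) 0.272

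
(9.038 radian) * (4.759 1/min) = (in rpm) 6.846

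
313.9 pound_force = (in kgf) 142.4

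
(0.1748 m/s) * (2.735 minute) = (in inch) 1129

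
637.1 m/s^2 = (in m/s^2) 637.1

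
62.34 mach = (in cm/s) 2.123e+06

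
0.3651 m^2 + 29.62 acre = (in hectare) 11.99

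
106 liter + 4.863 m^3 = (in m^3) 4.969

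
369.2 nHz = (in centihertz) 3.692e-05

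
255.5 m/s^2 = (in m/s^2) 255.5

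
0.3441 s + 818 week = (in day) 5726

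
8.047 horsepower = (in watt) 6001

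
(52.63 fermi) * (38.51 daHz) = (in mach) 5.952e-14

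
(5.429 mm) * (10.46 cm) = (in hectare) 5.679e-08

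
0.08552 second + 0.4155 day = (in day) 0.4155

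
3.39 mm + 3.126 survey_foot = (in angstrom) 9.562e+09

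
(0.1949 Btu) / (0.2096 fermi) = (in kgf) 1e+17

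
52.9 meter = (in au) 3.536e-10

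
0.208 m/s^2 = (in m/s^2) 0.208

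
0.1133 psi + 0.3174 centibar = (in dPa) 1.099e+04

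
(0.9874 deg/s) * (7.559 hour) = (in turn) 74.64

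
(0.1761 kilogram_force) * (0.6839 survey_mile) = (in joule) 1901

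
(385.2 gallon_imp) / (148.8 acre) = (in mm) 0.002908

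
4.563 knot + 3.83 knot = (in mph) 9.658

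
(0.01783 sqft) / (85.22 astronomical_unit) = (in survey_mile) 8.074e-20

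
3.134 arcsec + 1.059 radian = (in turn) 0.1685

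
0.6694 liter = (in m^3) 0.0006694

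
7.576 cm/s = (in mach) 0.0002225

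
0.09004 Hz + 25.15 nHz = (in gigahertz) 9.004e-11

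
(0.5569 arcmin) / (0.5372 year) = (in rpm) 9.131e-11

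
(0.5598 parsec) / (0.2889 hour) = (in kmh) 5.979e+13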